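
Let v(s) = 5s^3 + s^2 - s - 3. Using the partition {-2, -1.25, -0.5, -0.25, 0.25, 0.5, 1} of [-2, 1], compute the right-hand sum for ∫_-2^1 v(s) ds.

-11.5234375

Subinterval widths: 0.75, 0.75, 0.25, 0.5, 0.25, 0.5.
Right endpoints: -1.25, -0.5, -0.25, 0.25, 0.5, 1.
v(-1.25) = -9.953125, v(-0.5) = -2.875, v(-0.25) = -2.765625, v(0.25) = -3.109375, v(0.5) = -2.625, v(1) = 2.
Sum = Σ Δs_i · v(s_i).
Sum = -11.5234375.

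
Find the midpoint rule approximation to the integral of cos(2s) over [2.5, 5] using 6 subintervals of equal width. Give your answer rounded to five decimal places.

0.21358

Δs = (5 − 2.5)/6 = 5/12.
Midpoints: 65/24, 3.125, 85/24, 95/24, 4.375, 115/24.
f(65/24) ≈ 0.64748, f(3.125) ≈ 0.99945, f(85/24) ≈ 0.69660, f(95/24) ≈ -0.06264, f(4.375) ≈ -0.78085, f(115/24) ≈ -0.98746.
Sum = Δs · [f(65/24) + f(3.125) + f(85/24) + ...].
Sum ≈ 0.21358.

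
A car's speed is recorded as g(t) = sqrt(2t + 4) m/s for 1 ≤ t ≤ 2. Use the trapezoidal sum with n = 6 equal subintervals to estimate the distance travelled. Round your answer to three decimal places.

2.643

Δt = (2 − 1)/6 = 1/6.
g(1) ≈ 2.449, g(7/6) ≈ 2.517, g(4/3) ≈ 2.582, g(1.5) ≈ 2.646, g(5/3) ≈ 2.708, g(11/6) ≈ 2.769, g(2) ≈ 2.828.
T_6 = (Δt/2)·[g(t_0) + 2g(t_1) + ... + 2g(t_{5}) + g(t_6)].
Sum ≈ 2.643.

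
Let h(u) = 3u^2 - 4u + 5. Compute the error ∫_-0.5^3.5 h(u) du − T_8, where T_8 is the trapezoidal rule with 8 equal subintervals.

Exact integral: ∫_-0.5^3.5 h(u) du = 39.
T_8 = 39.5.
Error = 39 − 39.5 = -0.5.

-0.5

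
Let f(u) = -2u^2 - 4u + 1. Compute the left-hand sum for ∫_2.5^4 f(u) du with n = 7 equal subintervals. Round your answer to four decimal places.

-47.5408

Δu = (4 − 2.5)/7 = 3/14.
Left endpoints: 2.5, 19/7, 41/14, 22/7, 47/14, 25/7, 53/14.
f(2.5) = -21.5, f(19/7) = -1205/49, f(41/14) = -2731/98, f(22/7) = -1535/49, f(47/14) = -3427/98, f(25/7) = -1901/49, f(53/14) = -4195/98.
Sum = Δu · [f(2.5) + f(19/7) + f(41/14) + ...].
Sum ≈ -47.5408.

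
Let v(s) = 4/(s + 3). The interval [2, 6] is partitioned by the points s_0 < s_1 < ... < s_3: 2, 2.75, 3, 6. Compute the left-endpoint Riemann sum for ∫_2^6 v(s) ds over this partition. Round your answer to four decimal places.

Subinterval widths: 0.75, 0.25, 3.
Left endpoints: 2, 2.75, 3.
v(2) = 0.8, v(2.75) = 16/23, v(3) = 2/3.
Sum = Σ Δs_i · v(s_i).
Sum ≈ 2.7739.

2.7739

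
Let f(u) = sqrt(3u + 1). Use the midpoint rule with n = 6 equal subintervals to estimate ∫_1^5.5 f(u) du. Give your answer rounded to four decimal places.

14.4997

Δu = (5.5 − 1)/6 = 0.75.
Midpoints: 1.375, 2.125, 2.875, 3.625, 4.375, 5.125.
f(1.375) ≈ 2.2638, f(2.125) ≈ 2.7157, f(2.875) ≈ 3.1024, f(3.625) ≈ 3.4460, f(4.375) ≈ 3.7583, f(5.125) ≈ 4.0466.
Sum = Δu · [f(1.375) + f(2.125) + f(2.875) + ...].
Sum ≈ 14.4997.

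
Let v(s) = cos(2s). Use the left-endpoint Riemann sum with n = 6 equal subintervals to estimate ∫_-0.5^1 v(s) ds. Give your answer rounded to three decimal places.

0.977

Δs = (1 − (-0.5))/6 = 0.25.
Left endpoints: -0.5, -0.25, 0, 0.25, 0.5, 0.75.
v(-0.5) ≈ 0.540, v(-0.25) ≈ 0.878, v(0) ≈ 1.000, v(0.25) ≈ 0.878, v(0.5) ≈ 0.540, v(0.75) ≈ 0.071.
Sum = Δs · [v(-0.5) + v(-0.25) + v(0) + ...].
Sum ≈ 0.977.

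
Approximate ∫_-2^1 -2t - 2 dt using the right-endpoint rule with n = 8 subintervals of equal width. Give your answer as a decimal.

-4.125

Δt = (1 − (-2))/8 = 0.375.
Right endpoints: -1.625, -1.25, -0.875, -0.5, -0.125, 0.25, 0.625, 1.
f(-1.625) = 1.25, f(-1.25) = 0.5, f(-0.875) = -0.25, f(-0.5) = -1, f(-0.125) = -1.75, f(0.25) = -2.5, f(0.625) = -3.25, f(1) = -4.
Sum = Δt · [f(-1.625) + f(-1.25) + f(-0.875) + ...].
Sum = -4.125.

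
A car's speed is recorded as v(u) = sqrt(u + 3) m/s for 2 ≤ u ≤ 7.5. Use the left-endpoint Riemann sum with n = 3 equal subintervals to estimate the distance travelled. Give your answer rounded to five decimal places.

14.28910

Δu = (7.5 − 2)/3 = 11/6.
Left endpoints: 2, 23/6, 17/3.
v(2) ≈ 2.23607, v(23/6) ≈ 2.61406, v(17/3) ≈ 2.94392.
Sum = Δu · [v(2) + v(23/6) + v(17/3)].
Sum ≈ 14.28910.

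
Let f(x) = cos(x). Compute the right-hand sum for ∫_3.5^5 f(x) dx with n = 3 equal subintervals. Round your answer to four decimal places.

-0.2904

Δx = (5 − 3.5)/3 = 0.5.
Right endpoints: 4, 4.5, 5.
f(4) ≈ -0.6536, f(4.5) ≈ -0.2108, f(5) ≈ 0.2837.
Sum = Δx · [f(4) + f(4.5) + f(5)].
Sum ≈ -0.2904.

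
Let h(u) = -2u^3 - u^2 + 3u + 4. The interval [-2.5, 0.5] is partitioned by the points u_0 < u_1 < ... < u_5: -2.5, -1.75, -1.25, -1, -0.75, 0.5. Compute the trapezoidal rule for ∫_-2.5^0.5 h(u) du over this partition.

Subinterval widths: 0.75, 0.5, 0.25, 0.25, 1.25.
h(-2.5) = 21.5, h(-1.75) = 6.40625, h(-1.25) = 2.59375, h(-1) = 2, h(-0.75) = 2.03125, h(0.5) = 5.
On each subinterval the trapezoid contributes (Δu_i/2)·[h(u_{i-1}) + h(u_i)].
Sum = 18.1875.

18.1875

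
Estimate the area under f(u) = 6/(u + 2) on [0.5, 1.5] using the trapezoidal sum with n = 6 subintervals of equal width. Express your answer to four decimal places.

Δu = (1.5 − 0.5)/6 = 1/6.
f(0.5) = 2.4, f(2/3) = 2.25, f(5/6) = 36/17, f(1) = 2, f(7/6) = 36/19, f(4/3) = 1.8, f(1.5) = 12/7.
T_6 = (Δu/2)·[f(u_0) + 2f(u_1) + ... + 2f(u_{5}) + f(u_6)].
Sum ≈ 2.0199.

2.0199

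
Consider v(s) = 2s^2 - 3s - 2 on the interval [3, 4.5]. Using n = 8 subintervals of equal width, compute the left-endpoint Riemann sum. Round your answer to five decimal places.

21.20508

Δs = (4.5 − 3)/8 = 0.1875.
Left endpoints: 3, 3.1875, 3.375, 3.5625, 3.75, 3.9375, 4.125, 4.3125.
v(3) = 7, v(3.1875) = 8.7578125, v(3.375) = 10.65625, v(3.5625) = 12.6953125, v(3.75) = 14.875, v(3.9375) = 17.1953125, v(4.125) = 19.65625, v(4.3125) = 22.2578125.
Sum = Δs · [v(3) + v(3.1875) + v(3.375) + ...].
Sum ≈ 21.20508.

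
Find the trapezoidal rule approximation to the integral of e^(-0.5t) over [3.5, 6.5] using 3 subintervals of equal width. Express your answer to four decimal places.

Δt = (6.5 − 3.5)/3 = 1.
f(3.5) ≈ 0.1738, f(4.5) ≈ 0.1054, f(5.5) ≈ 0.0639, f(6.5) ≈ 0.0388.
T_3 = (Δt/2)·[f(t_0) + 2f(t_1) + 2f(t_2) + f(t_3)].
Sum ≈ 0.2756.

0.2756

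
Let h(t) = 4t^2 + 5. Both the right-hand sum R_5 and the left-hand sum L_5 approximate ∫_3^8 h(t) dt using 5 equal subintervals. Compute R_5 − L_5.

220

R_5 = 785.
L_5 = 565.
R_5 − L_5 = 220.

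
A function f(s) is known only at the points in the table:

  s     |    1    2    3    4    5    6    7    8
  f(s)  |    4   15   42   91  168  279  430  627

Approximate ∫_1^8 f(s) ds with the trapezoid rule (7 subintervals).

Δs = 1.
T_7 = (1/2)·[4 + 2·15 + 2·42 + 2·91 + 2·168 + 2·279 + 2·430 + 627] = 1340.5.

1340.5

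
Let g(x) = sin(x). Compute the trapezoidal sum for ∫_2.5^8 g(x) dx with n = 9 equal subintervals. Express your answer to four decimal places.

-0.6351

Δx = (8 − 2.5)/9 = 11/18.
g(2.5) ≈ 0.5985, g(28/9) ≈ 0.0305, g(67/18) ≈ -0.5486, g(13/3) ≈ -0.9290, g(89/18) ≈ -0.9732, g(50/9) ≈ -0.6651, g(37/6) ≈ -0.1163, g(61/9) ≈ 0.4747, g(133/18) ≈ 0.8938, g(8) ≈ 0.9894.
T_9 = (Δx/2)·[g(x_0) + 2g(x_1) + ... + 2g(x_{8}) + g(x_9)].
Sum ≈ -0.6351.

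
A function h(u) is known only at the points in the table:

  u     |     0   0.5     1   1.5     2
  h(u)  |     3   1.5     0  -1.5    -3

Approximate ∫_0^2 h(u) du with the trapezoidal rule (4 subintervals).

Δu = 0.5.
T_4 = (0.5/2)·[3 + 2·1.5 + 2·0 + 2·(-1.5) + (-3)] = 0.

0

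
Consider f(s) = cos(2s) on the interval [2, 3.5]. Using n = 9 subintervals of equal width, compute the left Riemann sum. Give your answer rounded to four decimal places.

0.5830

Δs = (3.5 − 2)/9 = 1/6.
Left endpoints: 2, 13/6, 7/3, 2.5, 8/3, 17/6, 3, 19/6, 10/3.
f(2) ≈ -0.6536, f(13/6) ≈ -0.3700, f(7/3) ≈ -0.0457, f(2.5) ≈ 0.2837, f(8/3) ≈ 0.5818, f(17/6) ≈ 0.8159, f(3) ≈ 0.9602, f(19/6) ≈ 0.9987, f(10/3) ≈ 0.9274.
Sum = Δs · [f(2) + f(13/6) + f(7/3) + ...].
Sum ≈ 0.5830.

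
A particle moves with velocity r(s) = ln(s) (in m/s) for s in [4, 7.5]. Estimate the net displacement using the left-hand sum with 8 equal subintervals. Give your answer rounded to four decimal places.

Δs = (7.5 − 4)/8 = 0.4375.
Left endpoints: 4, 4.4375, 4.875, 5.3125, 5.75, 6.1875, 6.625, 7.0625.
r(4) ≈ 1.3863, r(4.4375) ≈ 1.4901, r(4.875) ≈ 1.5841, r(5.3125) ≈ 1.6701, r(5.75) ≈ 1.7492, r(6.1875) ≈ 1.8225, r(6.625) ≈ 1.8909, r(7.0625) ≈ 1.9548.
Sum = Δs · [r(4) + r(4.4375) + r(4.875) + ...].
Sum ≈ 5.9272.

5.9272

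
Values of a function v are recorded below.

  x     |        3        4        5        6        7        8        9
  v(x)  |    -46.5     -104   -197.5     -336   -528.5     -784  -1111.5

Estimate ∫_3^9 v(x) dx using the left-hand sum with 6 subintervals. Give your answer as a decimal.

-1996.5

Δx = 1.
Sum = 1·[(-46.5) + (-104) + (-197.5) + (-336) + (-528.5) + (-784)] = -1996.5.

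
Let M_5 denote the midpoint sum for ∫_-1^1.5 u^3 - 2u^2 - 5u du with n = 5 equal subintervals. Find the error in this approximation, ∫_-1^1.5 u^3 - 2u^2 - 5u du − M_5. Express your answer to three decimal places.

-0.065

Exact integral: ∫_-1^1.5 f(u) du ≈ -5.02604.
M_5 = -4.9609375.
Error ≈ -5.02604 − (-4.9609375) ≈ -0.065.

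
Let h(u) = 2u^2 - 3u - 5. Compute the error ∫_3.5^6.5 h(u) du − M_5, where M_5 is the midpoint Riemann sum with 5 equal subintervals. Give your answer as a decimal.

Exact integral: ∫_3.5^6.5 h(u) du = 94.5.
M_5 = 94.32.
Error = 94.5 − 94.32 = 0.18.

0.18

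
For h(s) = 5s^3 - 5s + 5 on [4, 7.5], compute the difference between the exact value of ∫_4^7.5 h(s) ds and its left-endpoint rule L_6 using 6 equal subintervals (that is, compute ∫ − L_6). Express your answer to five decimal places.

Exact integral: ∫_4^7.5 h(s) ds = 3551.953125.
L_6 ≈ 3052.2764757.
Error ≈ 3551.953125 − 3052.2764757 ≈ 499.67665.

499.67665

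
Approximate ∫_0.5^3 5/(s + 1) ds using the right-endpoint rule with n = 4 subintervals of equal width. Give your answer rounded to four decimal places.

Δs = (3 − 0.5)/4 = 0.625.
Right endpoints: 1.125, 1.75, 2.375, 3.
f(1.125) = 40/17, f(1.75) = 20/11, f(2.375) = 40/27, f(3) = 1.25.
Sum = Δs · [f(1.125) + f(1.75) + f(2.375) + f(3)].
Sum ≈ 4.3141.

4.3141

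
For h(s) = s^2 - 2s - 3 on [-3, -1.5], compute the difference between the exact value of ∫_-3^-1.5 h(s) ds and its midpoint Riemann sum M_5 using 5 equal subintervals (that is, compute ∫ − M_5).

Exact integral: ∫_-3^-1.5 h(s) ds = 10.125.
M_5 = 10.11375.
Error = 10.125 − 10.11375 = 0.01125.

0.01125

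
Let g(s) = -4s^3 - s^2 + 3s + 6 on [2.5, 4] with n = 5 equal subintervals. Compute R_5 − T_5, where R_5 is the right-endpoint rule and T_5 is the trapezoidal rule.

R_5 = -240.15.
T_5 = -210.3375.
R_5 − T_5 = -29.8125.

-29.8125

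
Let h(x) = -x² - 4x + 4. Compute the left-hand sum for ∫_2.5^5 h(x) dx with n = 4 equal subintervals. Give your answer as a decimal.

Δx = (5 − 2.5)/4 = 0.625.
Left endpoints: 2.5, 3.125, 3.75, 4.375.
h(2.5) = -12.25, h(3.125) = -18.265625, h(3.75) = -25.0625, h(4.375) = -32.640625.
Sum = Δx · [h(2.5) + h(3.125) + h(3.75) + h(4.375)].
Sum = -55.13671875.

-55.13671875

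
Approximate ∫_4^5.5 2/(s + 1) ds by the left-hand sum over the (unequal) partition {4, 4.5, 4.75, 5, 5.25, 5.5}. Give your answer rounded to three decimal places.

0.541

Subinterval widths: 0.5, 0.25, 0.25, 0.25, 0.25.
Left endpoints: 4, 4.5, 4.75, 5, 5.25.
f(4) = 0.4, f(4.5) = 4/11, f(4.75) = 8/23, f(5) = 1/3, f(5.25) = 0.32.
Sum = Σ Δs_i · f(s_i).
Sum ≈ 0.541.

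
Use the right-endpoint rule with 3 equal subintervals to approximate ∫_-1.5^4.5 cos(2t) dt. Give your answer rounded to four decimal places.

-0.1743

Δt = (4.5 − (-1.5))/3 = 2.
Right endpoints: 0.5, 2.5, 4.5.
f(0.5) ≈ 0.5403, f(2.5) ≈ 0.2837, f(4.5) ≈ -0.9111.
Sum = Δt · [f(0.5) + f(2.5) + f(4.5)].
Sum ≈ -0.1743.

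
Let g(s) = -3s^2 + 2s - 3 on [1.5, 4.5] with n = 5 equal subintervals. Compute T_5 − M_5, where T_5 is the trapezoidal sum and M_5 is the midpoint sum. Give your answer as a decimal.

-0.81

T_5 = -79.29.
M_5 = -78.48.
T_5 − M_5 = -0.81.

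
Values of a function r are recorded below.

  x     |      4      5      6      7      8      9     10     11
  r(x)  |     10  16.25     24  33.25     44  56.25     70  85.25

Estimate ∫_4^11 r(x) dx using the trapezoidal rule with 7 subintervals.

Δx = 1.
T_7 = (1/2)·[10 + 2·16.25 + 2·24 + 2·33.25 + 2·44 + 2·56.25 + 2·70 + 85.25] = 291.375.

291.375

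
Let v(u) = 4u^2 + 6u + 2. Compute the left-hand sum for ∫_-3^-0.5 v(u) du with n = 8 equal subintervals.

Δu = (-0.5 − (-3))/8 = 0.3125.
Left endpoints: -3, -2.6875, -2.375, -2.0625, -1.75, -1.4375, -1.125, -0.8125.
v(-3) = 20, v(-2.6875) = 14.765625, v(-2.375) = 10.3125, v(-2.0625) = 6.640625, v(-1.75) = 3.75, v(-1.4375) = 1.640625, v(-1.125) = 0.3125, v(-0.8125) = -0.234375.
Sum = Δu · [v(-3) + v(-2.6875) + v(-2.375) + ...].
Sum = 17.87109375.

17.87109375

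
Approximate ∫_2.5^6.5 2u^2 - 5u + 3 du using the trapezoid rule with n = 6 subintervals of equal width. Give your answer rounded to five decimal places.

95.25926

Δu = (6.5 − 2.5)/6 = 2/3.
f(2.5) = 3, f(19/6) = 65/9, f(23/6) = 119/9, f(4.5) = 21, f(31/6) = 275/9, f(35/6) = 377/9, f(6.5) = 55.
T_6 = (Δu/2)·[f(u_0) + 2f(u_1) + ... + 2f(u_{5}) + f(u_6)].
Sum ≈ 95.25926.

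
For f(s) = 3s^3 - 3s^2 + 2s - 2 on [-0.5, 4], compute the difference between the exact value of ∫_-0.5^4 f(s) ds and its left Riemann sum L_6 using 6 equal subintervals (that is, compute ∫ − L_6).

52.41796875

Exact integral: ∫_-0.5^4 f(s) ds = 134.578125.
L_6 = 82.16015625.
Error = 134.578125 − 82.16015625 = 52.41796875.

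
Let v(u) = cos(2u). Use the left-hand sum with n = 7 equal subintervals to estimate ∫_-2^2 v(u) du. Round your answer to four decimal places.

-0.6726

Δu = (2 − (-2))/7 = 4/7.
Left endpoints: -2, -10/7, -6/7, -2/7, 2/7, 6/7, 10/7.
v(-2) ≈ -0.6536, v(-10/7) ≈ -0.9598, v(-6/7) ≈ -0.1430, v(-2/7) ≈ 0.8411, v(2/7) ≈ 0.8411, v(6/7) ≈ -0.1430, v(10/7) ≈ -0.9598.
Sum = Δu · [v(-2) + v(-10/7) + v(-6/7) + ...].
Sum ≈ -0.6726.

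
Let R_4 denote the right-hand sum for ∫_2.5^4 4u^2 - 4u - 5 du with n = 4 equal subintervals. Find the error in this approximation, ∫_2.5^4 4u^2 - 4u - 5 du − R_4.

-6.328125

Exact integral: ∫_2.5^4 f(u) du = 37.5.
R_4 = 43.828125.
Error = 37.5 − 43.828125 = -6.328125.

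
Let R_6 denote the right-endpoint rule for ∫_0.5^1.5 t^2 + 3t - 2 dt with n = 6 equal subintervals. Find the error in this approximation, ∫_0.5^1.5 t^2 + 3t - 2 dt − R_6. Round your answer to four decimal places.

-0.4213

Exact integral: ∫_0.5^1.5 f(t) dt ≈ 2.083333.
R_6 ≈ 2.504630.
Error ≈ 2.083333 − 2.504630 ≈ -0.4213.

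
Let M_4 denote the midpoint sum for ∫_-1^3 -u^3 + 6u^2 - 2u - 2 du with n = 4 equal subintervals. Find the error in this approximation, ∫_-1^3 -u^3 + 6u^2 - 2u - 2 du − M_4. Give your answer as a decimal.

1

Exact integral: ∫_-1^3 f(u) du = 20.
M_4 = 19.
Error = 20 − 19 = 1.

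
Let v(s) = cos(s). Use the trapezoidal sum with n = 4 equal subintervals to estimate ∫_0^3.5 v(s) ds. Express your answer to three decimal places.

-0.328

Δs = (3.5 − 0)/4 = 0.875.
v(0) ≈ 1.000, v(0.875) ≈ 0.641, v(1.75) ≈ -0.178, v(2.625) ≈ -0.870, v(3.5) ≈ -0.936.
T_4 = (Δs/2)·[v(s_0) + 2v(s_1) + 2v(s_2) + 2v(s_3) + v(s_4)].
Sum ≈ -0.328.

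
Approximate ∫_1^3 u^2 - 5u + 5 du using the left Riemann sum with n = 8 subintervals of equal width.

-1.0625

Δu = (3 − 1)/8 = 0.25.
Left endpoints: 1, 1.25, 1.5, 1.75, 2, 2.25, 2.5, 2.75.
f(1) = 1, f(1.25) = 0.3125, f(1.5) = -0.25, f(1.75) = -0.6875, f(2) = -1, f(2.25) = -1.1875, f(2.5) = -1.25, f(2.75) = -1.1875.
Sum = Δu · [f(1) + f(1.25) + f(1.5) + ...].
Sum = -1.0625.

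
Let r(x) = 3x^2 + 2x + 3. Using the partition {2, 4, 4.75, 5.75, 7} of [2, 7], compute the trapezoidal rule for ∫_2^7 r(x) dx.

400.6875

Subinterval widths: 2, 0.75, 1, 1.25.
r(2) = 19, r(4) = 59, r(4.75) = 80.1875, r(5.75) = 113.6875, r(7) = 164.
On each subinterval the trapezoid contributes (Δx_i/2)·[r(x_{i-1}) + r(x_i)].
Sum = 400.6875.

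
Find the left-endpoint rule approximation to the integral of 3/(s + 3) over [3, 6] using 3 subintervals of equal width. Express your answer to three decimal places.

1.304

Δs = (6 − 3)/3 = 1.
Left endpoints: 3, 4, 5.
f(3) = 0.5, f(4) = 3/7, f(5) = 0.375.
Sum = Δs · [f(3) + f(4) + f(5)].
Sum ≈ 1.304.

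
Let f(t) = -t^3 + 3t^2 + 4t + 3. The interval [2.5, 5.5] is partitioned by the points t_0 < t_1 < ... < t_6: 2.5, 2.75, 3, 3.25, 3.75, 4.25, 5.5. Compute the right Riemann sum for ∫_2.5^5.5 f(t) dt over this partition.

-49.78125

Subinterval widths: 0.25, 0.25, 0.25, 0.5, 0.5, 1.25.
Right endpoints: 2.75, 3, 3.25, 3.75, 4.25, 5.5.
f(2.75) = 15.890625, f(3) = 15, f(3.25) = 13.359375, f(3.75) = 7.453125, f(4.25) = -2.578125, f(5.5) = -50.625.
Sum = Σ Δt_i · f(t_i).
Sum = -49.78125.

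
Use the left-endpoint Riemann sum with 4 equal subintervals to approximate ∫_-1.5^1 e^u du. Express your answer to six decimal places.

1.796115

Δu = (1 − (-1.5))/4 = 0.625.
Left endpoints: -1.5, -0.875, -0.25, 0.375.
f(-1.5) ≈ 0.223130, f(-0.875) ≈ 0.416862, f(-0.25) ≈ 0.778801, f(0.375) ≈ 1.454991.
Sum = Δu · [f(-1.5) + f(-0.875) + f(-0.25) + f(0.375)].
Sum ≈ 1.796115.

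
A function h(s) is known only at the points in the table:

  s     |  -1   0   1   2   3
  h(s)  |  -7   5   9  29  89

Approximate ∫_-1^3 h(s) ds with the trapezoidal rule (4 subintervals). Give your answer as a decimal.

84

Δs = 1.
T_4 = (1/2)·[(-7) + 2·5 + 2·9 + 2·29 + 89] = 84.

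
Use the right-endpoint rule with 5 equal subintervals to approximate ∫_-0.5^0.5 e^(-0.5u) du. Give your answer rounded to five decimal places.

0.96077

Δu = (0.5 − (-0.5))/5 = 0.2.
Right endpoints: -0.3, -0.1, 0.1, 0.3, 0.5.
f(-0.3) ≈ 1.16183, f(-0.1) ≈ 1.05127, f(0.1) ≈ 0.95123, f(0.3) ≈ 0.86071, f(0.5) ≈ 0.77880.
Sum = Δu · [f(-0.3) + f(-0.1) + f(0.1) + f(0.3) + f(0.5)].
Sum ≈ 0.96077.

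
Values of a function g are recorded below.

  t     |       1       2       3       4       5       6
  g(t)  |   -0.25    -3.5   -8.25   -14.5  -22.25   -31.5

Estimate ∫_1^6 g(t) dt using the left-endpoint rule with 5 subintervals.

Δt = 1.
Sum = 1·[(-0.25) + (-3.5) + (-8.25) + (-14.5) + (-22.25)] = -48.75.

-48.75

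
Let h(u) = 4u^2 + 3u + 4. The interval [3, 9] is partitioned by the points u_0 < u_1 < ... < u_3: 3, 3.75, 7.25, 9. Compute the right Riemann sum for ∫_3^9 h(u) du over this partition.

1500.875

Subinterval widths: 0.75, 3.5, 1.75.
Right endpoints: 3.75, 7.25, 9.
h(3.75) = 71.5, h(7.25) = 236, h(9) = 355.
Sum = Σ Δu_i · h(u_i).
Sum = 1500.875.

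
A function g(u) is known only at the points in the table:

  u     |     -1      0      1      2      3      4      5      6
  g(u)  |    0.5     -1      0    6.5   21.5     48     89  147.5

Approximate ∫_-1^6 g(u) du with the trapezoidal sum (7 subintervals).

238

Δu = 1.
T_7 = (1/2)·[0.5 + 2·(-1) + 2·0 + 2·6.5 + 2·21.5 + 2·48 + 2·89 + 147.5] = 238.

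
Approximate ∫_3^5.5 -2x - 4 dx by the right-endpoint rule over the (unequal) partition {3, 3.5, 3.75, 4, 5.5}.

-33.875

Subinterval widths: 0.5, 0.25, 0.25, 1.5.
Right endpoints: 3.5, 3.75, 4, 5.5.
f(3.5) = -11, f(3.75) = -11.5, f(4) = -12, f(5.5) = -15.
Sum = Σ Δx_i · f(x_i).
Sum = -33.875.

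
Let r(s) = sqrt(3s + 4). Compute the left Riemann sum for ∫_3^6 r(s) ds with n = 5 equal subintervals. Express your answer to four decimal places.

12.1865

Δs = (6 − 3)/5 = 0.6.
Left endpoints: 3, 3.6, 4.2, 4.8, 5.4.
r(3) ≈ 3.6056, r(3.6) ≈ 3.8471, r(4.2) ≈ 4.0743, r(4.8) ≈ 4.2895, r(5.4) ≈ 4.4944.
Sum = Δs · [r(3) + r(3.6) + r(4.2) + r(4.8) + r(5.4)].
Sum ≈ 12.1865.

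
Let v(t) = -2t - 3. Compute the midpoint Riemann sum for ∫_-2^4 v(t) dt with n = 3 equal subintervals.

-30

Δt = (4 − (-2))/3 = 2.
Midpoints: -1, 1, 3.
v(-1) = -1, v(1) = -5, v(3) = -9.
Sum = Δt · [v(-1) + v(1) + v(3)].
Sum = -30.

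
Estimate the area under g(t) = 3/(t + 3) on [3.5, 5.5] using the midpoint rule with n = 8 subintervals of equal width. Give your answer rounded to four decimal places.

0.8047

Δt = (5.5 − 3.5)/8 = 0.25.
Midpoints: 3.625, 3.875, 4.125, 4.375, 4.625, 4.875, 5.125, 5.375.
g(3.625) = 24/53, g(3.875) = 24/55, g(4.125) = 8/19, g(4.375) = 24/59, g(4.625) = 24/61, g(4.875) = 8/21, g(5.125) = 24/65, g(5.375) = 24/67.
Sum = Δt · [g(3.625) + g(3.875) + g(4.125) + ...].
Sum ≈ 0.8047.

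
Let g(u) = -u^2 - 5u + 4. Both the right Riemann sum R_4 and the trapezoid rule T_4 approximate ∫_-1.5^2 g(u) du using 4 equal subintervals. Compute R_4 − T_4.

R_4 = -3.03515625.
T_4 = 5.38671875.
R_4 − T_4 = -8.421875.

-8.421875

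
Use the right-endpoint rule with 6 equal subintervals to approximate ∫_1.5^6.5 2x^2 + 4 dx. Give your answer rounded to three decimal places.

Δx = (6.5 − 1.5)/6 = 5/6.
Right endpoints: 7/3, 19/6, 4, 29/6, 17/3, 6.5.
f(7/3) = 134/9, f(19/6) = 433/18, f(4) = 36, f(29/6) = 913/18, f(17/3) = 614/9, f(6.5) = 88.5.
Sum = Δx · [f(7/3) + f(19/6) + f(4) + ...].
Sum ≈ 235.324.

235.324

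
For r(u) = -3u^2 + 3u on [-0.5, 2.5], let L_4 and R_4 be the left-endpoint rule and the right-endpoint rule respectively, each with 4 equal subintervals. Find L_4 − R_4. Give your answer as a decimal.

6.75

L_4 = -4.21875.
R_4 = -10.96875.
L_4 − R_4 = 6.75.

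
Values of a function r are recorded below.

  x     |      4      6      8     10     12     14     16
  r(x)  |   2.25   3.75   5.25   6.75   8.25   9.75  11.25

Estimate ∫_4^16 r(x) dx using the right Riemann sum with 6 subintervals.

90

Δx = 2.
Sum = 2·[3.75 + 5.25 + 6.75 + 8.25 + 9.75 + 11.25] = 90.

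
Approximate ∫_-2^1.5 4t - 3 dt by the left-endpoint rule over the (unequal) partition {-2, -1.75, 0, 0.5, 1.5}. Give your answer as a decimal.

Subinterval widths: 0.25, 1.75, 0.5, 1.
Left endpoints: -2, -1.75, 0, 0.5.
f(-2) = -11, f(-1.75) = -10, f(0) = -3, f(0.5) = -1.
Sum = Σ Δt_i · f(t_i).
Sum = -22.75.

-22.75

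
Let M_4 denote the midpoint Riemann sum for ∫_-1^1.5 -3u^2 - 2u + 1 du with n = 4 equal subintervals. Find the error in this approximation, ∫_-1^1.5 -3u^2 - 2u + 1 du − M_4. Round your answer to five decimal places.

-0.24414

Exact integral: ∫_-1^1.5 f(u) du = -3.125.
M_4 ≈ -2.8808594.
Error ≈ -3.125 − (-2.8808594) ≈ -0.24414.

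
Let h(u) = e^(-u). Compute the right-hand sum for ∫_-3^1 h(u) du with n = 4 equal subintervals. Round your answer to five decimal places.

11.47522

Δu = (1 − (-3))/4 = 1.
Right endpoints: -2, -1, 0, 1.
h(-2) ≈ 7.38906, h(-1) ≈ 2.71828, h(0) ≈ 1.00000, h(1) ≈ 0.36788.
Sum = Δu · [h(-2) + h(-1) + h(0) + h(1)].
Sum ≈ 11.47522.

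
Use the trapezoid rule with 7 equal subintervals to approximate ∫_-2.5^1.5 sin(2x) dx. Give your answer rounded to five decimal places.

Δx = (1.5 − (-2.5))/7 = 4/7.
f(-2.5) ≈ 0.95892, f(-27/14) ≈ 0.65603, f(-19/14) ≈ -0.41442, f(-11/14) ≈ -1.00000, f(-3/14) ≈ -0.41557, f(5/14) ≈ 0.65508, f(13/14) ≈ 0.95928, f(1.5) ≈ 0.14112.
T_7 = (Δx/2)·[f(x_0) + 2f(x_1) + ... + 2f(x_{6}) + f(x_7)].
Sum ≈ 0.56596.

0.56596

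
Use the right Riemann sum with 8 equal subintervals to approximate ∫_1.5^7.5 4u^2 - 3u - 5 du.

523.5

Δu = (7.5 − 1.5)/8 = 0.75.
Right endpoints: 2.25, 3, 3.75, 4.5, 5.25, 6, 6.75, 7.5.
f(2.25) = 8.5, f(3) = 22, f(3.75) = 40, f(4.5) = 62.5, f(5.25) = 89.5, f(6) = 121, f(6.75) = 157, f(7.5) = 197.5.
Sum = Δu · [f(2.25) + f(3) + f(3.75) + ...].
Sum = 523.5.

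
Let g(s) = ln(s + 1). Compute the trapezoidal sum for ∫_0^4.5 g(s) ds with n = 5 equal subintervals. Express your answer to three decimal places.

4.822

Δs = (4.5 − 0)/5 = 0.9.
g(0) ≈ 0.000, g(0.9) ≈ 0.642, g(1.8) ≈ 1.030, g(2.7) ≈ 1.308, g(3.6) ≈ 1.526, g(4.5) ≈ 1.705.
T_5 = (Δs/2)·[g(s_0) + 2g(s_1) + ... + 2g(s_{4}) + g(s_5)].
Sum ≈ 4.822.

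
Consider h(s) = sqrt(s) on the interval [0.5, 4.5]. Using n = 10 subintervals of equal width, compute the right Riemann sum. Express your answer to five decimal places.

6.40488

Δs = (4.5 − 0.5)/10 = 0.4.
Right endpoints: 0.9, 1.3, 1.7, 2.1, 2.5, 2.9, 3.3, 3.7, 4.1, 4.5.
h(0.9) ≈ 0.94868, h(1.3) ≈ 1.14018, h(1.7) ≈ 1.30384, h(2.1) ≈ 1.44914, h(2.5) ≈ 1.58114, h(2.9) ≈ 1.70294, h(3.3) ≈ 1.81659, h(3.7) ≈ 1.92354, h(4.1) ≈ 2.02485, h(4.5) ≈ 2.12132.
Sum = Δs · [h(0.9) + h(1.3) + h(1.7) + ...].
Sum ≈ 6.40488.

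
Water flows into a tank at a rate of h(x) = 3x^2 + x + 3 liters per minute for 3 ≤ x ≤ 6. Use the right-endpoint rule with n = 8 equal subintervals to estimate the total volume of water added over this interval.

227.4609375

Δx = (6 − 3)/8 = 0.375.
Right endpoints: 3.375, 3.75, 4.125, 4.5, 4.875, 5.25, 5.625, 6.
h(3.375) = 40.546875, h(3.75) = 48.9375, h(4.125) = 58.171875, h(4.5) = 68.25, h(4.875) = 79.171875, h(5.25) = 90.9375, h(5.625) = 103.546875, h(6) = 117.
Sum = Δx · [h(3.375) + h(3.75) + h(4.125) + ...].
Sum = 227.4609375.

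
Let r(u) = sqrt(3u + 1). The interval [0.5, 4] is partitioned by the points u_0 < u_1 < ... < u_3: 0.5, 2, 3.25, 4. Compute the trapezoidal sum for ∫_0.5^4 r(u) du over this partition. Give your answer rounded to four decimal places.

Subinterval widths: 1.5, 1.25, 0.75.
r(0.5) ≈ 1.5811, r(2) ≈ 2.6458, r(3.25) ≈ 3.2787, r(4) ≈ 3.6056.
On each subinterval the trapezoid contributes (Δu_i/2)·[r(u_{i-1}) + r(u_i)].
Sum ≈ 9.4546.

9.4546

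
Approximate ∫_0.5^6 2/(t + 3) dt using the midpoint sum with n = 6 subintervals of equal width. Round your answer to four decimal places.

Δt = (6 − 0.5)/6 = 11/12.
Midpoints: 23/24, 1.875, 67/24, 89/24, 4.625, 133/24.
f(23/24) = 48/95, f(1.875) = 16/39, f(67/24) = 48/139, f(89/24) = 48/161, f(4.625) = 16/61, f(133/24) = 48/205.
Sum = Δt · [f(23/24) + f(1.875) + f(67/24) + ...].
Sum ≈ 1.8841.

1.8841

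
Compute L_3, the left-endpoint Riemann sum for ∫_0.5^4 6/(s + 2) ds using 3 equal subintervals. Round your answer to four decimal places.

Δs = (4 − 0.5)/3 = 7/6.
Left endpoints: 0.5, 5/3, 17/6.
f(0.5) = 2.4, f(5/3) = 18/11, f(17/6) = 36/29.
Sum = Δs · [f(0.5) + f(5/3) + f(17/6)].
Sum ≈ 6.1574.

6.1574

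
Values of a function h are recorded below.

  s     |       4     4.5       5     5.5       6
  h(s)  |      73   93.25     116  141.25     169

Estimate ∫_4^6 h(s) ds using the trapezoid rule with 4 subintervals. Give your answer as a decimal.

Δs = 0.5.
T_4 = (0.5/2)·[73 + 2·93.25 + 2·116 + 2·141.25 + 169] = 235.75.

235.75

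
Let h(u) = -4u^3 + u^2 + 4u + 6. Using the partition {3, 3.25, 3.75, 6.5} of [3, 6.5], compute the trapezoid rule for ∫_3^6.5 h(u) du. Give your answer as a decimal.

-1744.671875

Subinterval widths: 0.25, 0.5, 2.75.
h(3) = -81, h(3.25) = -107.75, h(3.75) = -175.875, h(6.5) = -1024.25.
On each subinterval the trapezoid contributes (Δu_i/2)·[h(u_{i-1}) + h(u_i)].
Sum = -1744.671875.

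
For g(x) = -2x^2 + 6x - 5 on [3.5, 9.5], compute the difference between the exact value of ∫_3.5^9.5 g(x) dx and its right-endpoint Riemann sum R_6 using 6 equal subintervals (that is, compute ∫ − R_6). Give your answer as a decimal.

Exact integral: ∫_3.5^9.5 g(x) dx = -339.
R_6 = -401.
Error = -339 − (-401) = 62.

62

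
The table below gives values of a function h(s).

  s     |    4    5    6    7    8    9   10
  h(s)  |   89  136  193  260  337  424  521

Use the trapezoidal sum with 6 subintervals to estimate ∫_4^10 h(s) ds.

1655

Δs = 1.
T_6 = (1/2)·[89 + 2·136 + 2·193 + 2·260 + 2·337 + 2·424 + 521] = 1655.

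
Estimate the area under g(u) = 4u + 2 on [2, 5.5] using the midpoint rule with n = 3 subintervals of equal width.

59.5

Δu = (5.5 − 2)/3 = 7/6.
Midpoints: 31/12, 3.75, 59/12.
g(31/12) = 37/3, g(3.75) = 17, g(59/12) = 65/3.
Sum = Δu · [g(31/12) + g(3.75) + g(59/12)].
Sum = 59.5.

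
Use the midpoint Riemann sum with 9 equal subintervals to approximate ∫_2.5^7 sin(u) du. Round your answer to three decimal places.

-1.571

Δu = (7 − 2.5)/9 = 0.5.
Midpoints: 2.75, 3.25, 3.75, 4.25, 4.75, 5.25, 5.75, 6.25, 6.75.
f(2.75) ≈ 0.382, f(3.25) ≈ -0.108, f(3.75) ≈ -0.572, f(4.25) ≈ -0.895, f(4.75) ≈ -0.999, f(5.25) ≈ -0.859, f(5.75) ≈ -0.508, f(6.25) ≈ -0.033, f(6.75) ≈ 0.450.
Sum = Δu · [f(2.75) + f(3.25) + f(3.75) + ...].
Sum ≈ -1.571.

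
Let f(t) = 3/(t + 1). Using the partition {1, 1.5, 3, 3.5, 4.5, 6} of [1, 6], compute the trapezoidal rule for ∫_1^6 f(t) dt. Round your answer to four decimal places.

3.8282

Subinterval widths: 0.5, 1.5, 0.5, 1, 1.5.
f(1) = 1.5, f(1.5) = 1.2, f(3) = 0.75, f(3.5) = 2/3, f(4.5) = 6/11, f(6) = 3/7.
On each subinterval the trapezoid contributes (Δt_i/2)·[f(t_{i-1}) + f(t_i)].
Sum ≈ 3.8282.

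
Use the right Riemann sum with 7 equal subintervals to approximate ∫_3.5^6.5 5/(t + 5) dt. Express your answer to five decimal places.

Δt = (6.5 − 3.5)/7 = 3/7.
Right endpoints: 55/14, 61/14, 67/14, 73/14, 79/14, 85/14, 6.5.
f(55/14) = 0.56, f(61/14) = 70/131, f(67/14) = 70/137, f(73/14) = 70/143, f(79/14) = 70/149, f(85/14) = 14/31, f(6.5) = 10/23.
Sum = Δt · [f(55/14) + f(61/14) + f(67/14) + ...].
Sum ≈ 1.47900.

1.47900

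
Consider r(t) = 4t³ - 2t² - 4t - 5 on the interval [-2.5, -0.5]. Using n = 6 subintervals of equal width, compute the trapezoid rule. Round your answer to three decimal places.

-48.074

Δt = (-0.5 − (-2.5))/6 = 1/3.
r(-2.5) = -70, r(-13/6) = -1253/27, r(-11/6) = -784/27, r(-1.5) = -17, r(-7/6) = -254/27, r(-5/6) = -145/27, r(-0.5) = -4.
T_6 = (Δt/2)·[r(t_0) + 2r(t_1) + ... + 2r(t_{5}) + r(t_6)].
Sum ≈ -48.074.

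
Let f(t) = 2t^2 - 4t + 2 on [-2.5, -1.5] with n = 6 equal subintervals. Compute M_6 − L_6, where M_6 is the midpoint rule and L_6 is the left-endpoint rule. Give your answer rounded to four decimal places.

-1.0139

M_6 ≈ 18.162037.
L_6 ≈ 19.175926.
M_6 − L_6 ≈ -1.0139.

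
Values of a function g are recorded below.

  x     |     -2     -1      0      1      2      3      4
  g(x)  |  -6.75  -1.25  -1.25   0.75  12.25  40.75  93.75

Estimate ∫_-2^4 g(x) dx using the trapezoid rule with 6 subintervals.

94.75

Δx = 1.
T_6 = (1/2)·[(-6.75) + 2·(-1.25) + 2·(-1.25) + 2·0.75 + 2·12.25 + 2·40.75 + 93.75] = 94.75.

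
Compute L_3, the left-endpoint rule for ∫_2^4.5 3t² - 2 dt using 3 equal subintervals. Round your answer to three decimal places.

Δt = (4.5 − 2)/3 = 5/6.
Left endpoints: 2, 17/6, 11/3.
f(2) = 10, f(17/6) = 265/12, f(11/3) = 115/3.
Sum = Δt · [f(2) + f(17/6) + f(11/3)].
Sum ≈ 58.681.

58.681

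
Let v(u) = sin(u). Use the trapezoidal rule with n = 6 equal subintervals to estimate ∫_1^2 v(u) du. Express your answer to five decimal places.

0.95423

Δu = (2 − 1)/6 = 1/6.
v(1) ≈ 0.84147, v(7/6) ≈ 0.91944, v(4/3) ≈ 0.97194, v(1.5) ≈ 0.99749, v(5/3) ≈ 0.99541, v(11/6) ≈ 0.96573, v(2) ≈ 0.90930.
T_6 = (Δu/2)·[v(u_0) + 2v(u_1) + ... + 2v(u_{5}) + v(u_6)].
Sum ≈ 0.95423.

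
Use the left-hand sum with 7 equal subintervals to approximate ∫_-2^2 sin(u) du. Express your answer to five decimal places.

Δu = (2 − (-2))/7 = 4/7.
Left endpoints: -2, -10/7, -6/7, -2/7, 2/7, 6/7, 10/7.
f(-2) ≈ -0.90930, f(-10/7) ≈ -0.98990, f(-6/7) ≈ -0.75598, f(-2/7) ≈ -0.28184, f(2/7) ≈ 0.28184, f(6/7) ≈ 0.75598, f(10/7) ≈ 0.98990.
Sum = Δu · [f(-2) + f(-10/7) + f(-6/7) + ...].
Sum ≈ -0.51960.

-0.51960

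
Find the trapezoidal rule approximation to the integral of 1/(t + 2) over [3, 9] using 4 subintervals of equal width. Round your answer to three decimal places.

0.794

Δt = (9 − 3)/4 = 1.5.
f(3) = 0.2, f(4.5) = 2/13, f(6) = 0.125, f(7.5) = 2/19, f(9) = 1/11.
T_4 = (Δt/2)·[f(t_0) + 2f(t_1) + 2f(t_2) + 2f(t_3) + f(t_4)].
Sum ≈ 0.794.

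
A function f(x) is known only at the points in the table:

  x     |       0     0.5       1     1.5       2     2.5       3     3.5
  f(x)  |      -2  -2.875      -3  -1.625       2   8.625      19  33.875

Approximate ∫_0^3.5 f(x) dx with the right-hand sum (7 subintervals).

Δx = 0.5.
Sum = 0.5·[(-2.875) + (-3) + (-1.625) + 2 + 8.625 + 19 + 33.875] = 28.

28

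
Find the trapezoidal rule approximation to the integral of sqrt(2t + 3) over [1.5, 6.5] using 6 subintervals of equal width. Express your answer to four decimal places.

16.4252

Δt = (6.5 − 1.5)/6 = 5/6.
f(1.5) ≈ 2.4495, f(7/3) ≈ 2.7689, f(19/6) ≈ 3.0551, f(4) ≈ 3.3166, f(29/6) ≈ 3.5590, f(17/3) ≈ 3.7859, f(6.5) ≈ 4.0000.
T_6 = (Δt/2)·[f(t_0) + 2f(t_1) + ... + 2f(t_{5}) + f(t_6)].
Sum ≈ 16.4252.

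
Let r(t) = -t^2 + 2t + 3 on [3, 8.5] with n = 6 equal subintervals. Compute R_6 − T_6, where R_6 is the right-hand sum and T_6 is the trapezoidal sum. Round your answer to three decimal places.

R_6 ≈ -140.67650.
T_6 ≈ -116.72859.
R_6 − T_6 ≈ -23.948.

-23.948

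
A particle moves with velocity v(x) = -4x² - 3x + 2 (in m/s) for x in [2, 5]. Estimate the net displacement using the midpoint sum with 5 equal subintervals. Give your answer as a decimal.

Δx = (5 − 2)/5 = 0.6.
Midpoints: 2.3, 2.9, 3.5, 4.1, 4.7.
v(2.3) = -26.06, v(2.9) = -40.34, v(3.5) = -57.5, v(4.1) = -77.54, v(4.7) = -100.46.
Sum = Δx · [v(2.3) + v(2.9) + v(3.5) + v(4.1) + v(4.7)].
Sum = -181.14.

-181.14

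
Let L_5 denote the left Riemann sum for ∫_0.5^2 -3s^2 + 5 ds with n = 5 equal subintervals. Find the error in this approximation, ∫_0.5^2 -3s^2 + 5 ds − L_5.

Exact integral: ∫_0.5^2 f(s) ds = -0.375.
L_5 = 1.245.
Error = -0.375 − 1.245 = -1.62.

-1.62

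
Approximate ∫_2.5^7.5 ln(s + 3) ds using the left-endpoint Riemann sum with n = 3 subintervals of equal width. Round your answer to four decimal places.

Δs = (7.5 − 2.5)/3 = 5/3.
Left endpoints: 2.5, 25/6, 35/6.
f(2.5) ≈ 1.7047, f(25/6) ≈ 1.9694, f(35/6) ≈ 2.1785.
Sum = Δs · [f(2.5) + f(25/6) + f(35/6)].
Sum ≈ 9.7545.

9.7545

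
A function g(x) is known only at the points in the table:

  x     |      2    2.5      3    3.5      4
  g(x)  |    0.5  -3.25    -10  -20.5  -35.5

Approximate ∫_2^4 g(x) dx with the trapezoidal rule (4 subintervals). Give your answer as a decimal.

Δx = 0.5.
T_4 = (0.5/2)·[0.5 + 2·(-3.25) + 2·(-10) + 2·(-20.5) + (-35.5)] = -25.625.

-25.625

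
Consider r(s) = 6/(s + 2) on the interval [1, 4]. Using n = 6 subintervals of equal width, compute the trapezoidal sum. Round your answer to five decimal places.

4.16926

Δs = (4 − 1)/6 = 0.5.
r(1) = 2, r(1.5) = 12/7, r(2) = 1.5, r(2.5) = 4/3, r(3) = 1.2, r(3.5) = 12/11, r(4) = 1.
T_6 = (Δs/2)·[r(s_0) + 2r(s_1) + ... + 2r(s_{5}) + r(s_6)].
Sum ≈ 4.16926.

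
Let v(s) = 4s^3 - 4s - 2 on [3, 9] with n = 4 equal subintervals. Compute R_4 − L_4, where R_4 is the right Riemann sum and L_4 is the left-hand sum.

R_4 = 8574.
L_4 = 4398.
R_4 − L_4 = 4176.

4176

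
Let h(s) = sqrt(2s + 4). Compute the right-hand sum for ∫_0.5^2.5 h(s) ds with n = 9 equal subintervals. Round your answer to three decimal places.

5.358

Δs = (2.5 − 0.5)/9 = 2/9.
Right endpoints: 13/18, 17/18, 7/6, 25/18, 29/18, 11/6, 37/18, 41/18, 2.5.
h(13/18) ≈ 2.333, h(17/18) ≈ 2.427, h(7/6) ≈ 2.517, h(25/18) ≈ 2.603, h(29/18) ≈ 2.687, h(11/6) ≈ 2.769, h(37/18) ≈ 2.848, h(41/18) ≈ 2.925, h(2.5) ≈ 3.000.
Sum = Δs · [h(13/18) + h(17/18) + h(7/6) + ...].
Sum ≈ 5.358.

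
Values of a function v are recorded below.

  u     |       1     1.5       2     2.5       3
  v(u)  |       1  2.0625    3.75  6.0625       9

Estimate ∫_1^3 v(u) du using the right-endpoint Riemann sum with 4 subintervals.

Δu = 0.5.
Sum = 0.5·[2.0625 + 3.75 + 6.0625 + 9] = 10.4375.

10.4375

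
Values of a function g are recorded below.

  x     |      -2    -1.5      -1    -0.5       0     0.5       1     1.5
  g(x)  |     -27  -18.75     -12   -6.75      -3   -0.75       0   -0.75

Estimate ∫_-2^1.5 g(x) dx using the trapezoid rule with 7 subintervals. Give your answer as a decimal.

-27.5625

Δx = 0.5.
T_7 = (0.5/2)·[(-27) + 2·(-18.75) + 2·(-12) + 2·(-6.75) + 2·(-3) + 2·(-0.75) + 2·0 + (-0.75)] = -27.5625.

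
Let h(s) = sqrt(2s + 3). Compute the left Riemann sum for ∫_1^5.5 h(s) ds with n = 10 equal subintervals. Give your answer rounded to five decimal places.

Δs = (5.5 − 1)/10 = 0.45.
Left endpoints: 1, 1.45, 1.9, 2.35, 2.8, 3.25, 3.7, 4.15, 4.6, 5.05.
h(1) ≈ 2.23607, h(1.45) ≈ 2.42899, h(1.9) ≈ 2.60768, h(2.35) ≈ 2.77489, h(2.8) ≈ 2.93258, h(3.25) ≈ 3.08221, h(3.7) ≈ 3.22490, h(4.15) ≈ 3.36155, h(4.6) ≈ 3.49285, h(5.05) ≈ 3.61939.
Sum = Δs · [h(1) + h(1.45) + h(1.9) + ...].
Sum ≈ 13.39250.

13.39250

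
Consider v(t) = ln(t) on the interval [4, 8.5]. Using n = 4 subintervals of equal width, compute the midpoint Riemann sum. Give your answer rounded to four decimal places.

Δt = (8.5 − 4)/4 = 1.125.
Midpoints: 4.5625, 5.6875, 6.8125, 7.9375.
v(4.5625) ≈ 1.5179, v(5.6875) ≈ 1.7383, v(6.8125) ≈ 1.9188, v(7.9375) ≈ 2.0716.
Sum = Δt · [v(4.5625) + v(5.6875) + v(6.8125) + v(7.9375)].
Sum ≈ 8.1523.

8.1523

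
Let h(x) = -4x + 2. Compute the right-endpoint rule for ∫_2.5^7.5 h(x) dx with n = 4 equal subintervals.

Δx = (7.5 − 2.5)/4 = 1.25.
Right endpoints: 3.75, 5, 6.25, 7.5.
h(3.75) = -13, h(5) = -18, h(6.25) = -23, h(7.5) = -28.
Sum = Δx · [h(3.75) + h(5) + h(6.25) + h(7.5)].
Sum = -102.5.

-102.5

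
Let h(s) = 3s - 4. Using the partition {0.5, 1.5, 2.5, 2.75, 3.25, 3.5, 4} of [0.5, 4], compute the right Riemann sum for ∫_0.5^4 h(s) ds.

13.5625

Subinterval widths: 1, 1, 0.25, 0.5, 0.25, 0.5.
Right endpoints: 1.5, 2.5, 2.75, 3.25, 3.5, 4.
h(1.5) = 0.5, h(2.5) = 3.5, h(2.75) = 4.25, h(3.25) = 5.75, h(3.5) = 6.5, h(4) = 8.
Sum = Σ Δs_i · h(s_i).
Sum = 13.5625.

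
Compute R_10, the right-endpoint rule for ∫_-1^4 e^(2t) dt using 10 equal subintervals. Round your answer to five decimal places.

2357.79600

Δt = (4 − (-1))/10 = 0.5.
Right endpoints: -0.5, 0, 0.5, 1, 1.5, 2, 2.5, 3, 3.5, 4.
f(-0.5) ≈ 0.36788, f(0) ≈ 1.00000, f(0.5) ≈ 2.71828, f(1) ≈ 7.38906, f(1.5) ≈ 20.08554, f(2) ≈ 54.59815, f(2.5) ≈ 148.41316, f(3) ≈ 403.42879, f(3.5) ≈ 1096.63316, f(4) ≈ 2980.95799.
Sum = Δt · [f(-0.5) + f(0) + f(0.5) + ...].
Sum ≈ 2357.79600.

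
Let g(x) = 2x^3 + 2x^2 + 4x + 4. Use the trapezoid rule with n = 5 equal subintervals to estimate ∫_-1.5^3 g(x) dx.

Δx = (3 − (-1.5))/5 = 0.9.
g(-1.5) = -4.25, g(-0.6) = 1.888, g(0.3) = 5.434, g(1.2) = 15.136, g(2.1) = 39.742, g(3) = 88.
T_5 = (Δx/2)·[g(x_0) + 2g(x_1) + ... + 2g(x_{4}) + g(x_5)].
Sum = 93.6675.

93.6675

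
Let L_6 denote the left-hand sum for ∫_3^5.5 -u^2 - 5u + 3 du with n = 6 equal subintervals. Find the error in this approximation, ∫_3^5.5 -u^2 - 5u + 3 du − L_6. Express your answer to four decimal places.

-6.9589

Exact integral: ∫_3^5.5 f(u) du ≈ -92.083333.
L_6 ≈ -85.124421.
Error ≈ -92.083333 − (-85.124421) ≈ -6.9589.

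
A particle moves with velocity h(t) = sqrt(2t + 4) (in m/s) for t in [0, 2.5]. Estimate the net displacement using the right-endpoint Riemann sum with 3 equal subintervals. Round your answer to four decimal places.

6.7404

Δt = (2.5 − 0)/3 = 5/6.
Right endpoints: 5/6, 5/3, 2.5.
h(5/6) ≈ 2.3805, h(5/3) ≈ 2.7080, h(2.5) ≈ 3.0000.
Sum = Δt · [h(5/6) + h(5/3) + h(2.5)].
Sum ≈ 6.7404.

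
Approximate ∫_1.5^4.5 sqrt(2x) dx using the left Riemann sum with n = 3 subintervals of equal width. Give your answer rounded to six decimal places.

Δx = (4.5 − 1.5)/3 = 1.
Left endpoints: 1.5, 2.5, 3.5.
f(1.5) ≈ 1.732051, f(2.5) ≈ 2.236068, f(3.5) ≈ 2.645751.
Sum = Δx · [f(1.5) + f(2.5) + f(3.5)].
Sum ≈ 6.613870.

6.613870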